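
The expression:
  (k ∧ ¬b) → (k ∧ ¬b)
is always true.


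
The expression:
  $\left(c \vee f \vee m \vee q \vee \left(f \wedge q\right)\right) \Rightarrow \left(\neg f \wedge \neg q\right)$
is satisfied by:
  {q: False, f: False}


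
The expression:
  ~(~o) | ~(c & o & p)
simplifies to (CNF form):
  True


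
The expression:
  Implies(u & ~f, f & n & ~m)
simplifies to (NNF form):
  f | ~u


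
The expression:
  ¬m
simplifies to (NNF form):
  ¬m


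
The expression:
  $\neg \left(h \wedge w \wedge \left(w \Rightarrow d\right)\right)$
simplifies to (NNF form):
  $\neg d \vee \neg h \vee \neg w$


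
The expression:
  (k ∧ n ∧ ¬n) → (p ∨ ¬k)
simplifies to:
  True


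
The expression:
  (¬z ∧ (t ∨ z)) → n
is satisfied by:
  {n: True, z: True, t: False}
  {n: True, t: False, z: False}
  {z: True, t: False, n: False}
  {z: False, t: False, n: False}
  {n: True, z: True, t: True}
  {n: True, t: True, z: False}
  {z: True, t: True, n: False}


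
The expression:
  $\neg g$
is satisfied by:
  {g: False}


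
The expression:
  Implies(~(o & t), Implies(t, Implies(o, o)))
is always true.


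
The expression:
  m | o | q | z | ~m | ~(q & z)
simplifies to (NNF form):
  True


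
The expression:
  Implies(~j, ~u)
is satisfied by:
  {j: True, u: False}
  {u: False, j: False}
  {u: True, j: True}


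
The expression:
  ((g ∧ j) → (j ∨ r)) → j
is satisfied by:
  {j: True}


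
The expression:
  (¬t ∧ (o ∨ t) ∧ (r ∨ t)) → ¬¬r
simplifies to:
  True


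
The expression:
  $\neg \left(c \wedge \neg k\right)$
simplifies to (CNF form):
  $k \vee \neg c$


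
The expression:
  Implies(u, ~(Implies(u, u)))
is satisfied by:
  {u: False}


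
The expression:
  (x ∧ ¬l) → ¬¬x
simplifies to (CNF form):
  True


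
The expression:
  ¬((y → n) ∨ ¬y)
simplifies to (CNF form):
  y ∧ ¬n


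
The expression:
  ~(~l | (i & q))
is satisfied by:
  {l: True, q: False, i: False}
  {i: True, l: True, q: False}
  {q: True, l: True, i: False}


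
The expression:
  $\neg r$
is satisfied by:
  {r: False}


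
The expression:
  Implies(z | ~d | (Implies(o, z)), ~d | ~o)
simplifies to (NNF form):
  ~d | ~o | ~z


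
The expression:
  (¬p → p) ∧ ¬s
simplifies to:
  p ∧ ¬s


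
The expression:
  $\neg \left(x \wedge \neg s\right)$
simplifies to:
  $s \vee \neg x$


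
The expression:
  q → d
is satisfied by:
  {d: True, q: False}
  {q: False, d: False}
  {q: True, d: True}


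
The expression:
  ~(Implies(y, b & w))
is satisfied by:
  {y: True, w: False, b: False}
  {b: True, y: True, w: False}
  {w: True, y: True, b: False}


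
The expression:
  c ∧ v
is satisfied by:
  {c: True, v: True}


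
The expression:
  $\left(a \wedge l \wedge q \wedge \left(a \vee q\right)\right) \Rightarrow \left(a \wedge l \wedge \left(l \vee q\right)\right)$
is always true.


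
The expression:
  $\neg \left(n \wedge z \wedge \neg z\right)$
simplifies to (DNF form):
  $\text{True}$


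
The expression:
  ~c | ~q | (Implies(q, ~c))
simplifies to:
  ~c | ~q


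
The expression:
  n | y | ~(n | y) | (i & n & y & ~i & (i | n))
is always true.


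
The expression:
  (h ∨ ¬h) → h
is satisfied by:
  {h: True}


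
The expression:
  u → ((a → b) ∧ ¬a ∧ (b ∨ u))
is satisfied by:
  {u: False, a: False}
  {a: True, u: False}
  {u: True, a: False}


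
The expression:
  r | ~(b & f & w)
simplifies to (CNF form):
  r | ~b | ~f | ~w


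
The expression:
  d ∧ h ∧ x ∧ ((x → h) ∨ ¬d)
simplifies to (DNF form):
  d ∧ h ∧ x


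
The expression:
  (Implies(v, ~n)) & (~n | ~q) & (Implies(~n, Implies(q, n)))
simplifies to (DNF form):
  (~n & ~q) | (~q & ~v)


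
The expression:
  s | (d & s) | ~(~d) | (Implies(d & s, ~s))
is always true.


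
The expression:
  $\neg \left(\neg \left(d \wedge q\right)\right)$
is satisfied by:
  {d: True, q: True}


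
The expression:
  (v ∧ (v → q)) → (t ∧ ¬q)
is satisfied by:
  {v: False, q: False}
  {q: True, v: False}
  {v: True, q: False}


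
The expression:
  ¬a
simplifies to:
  ¬a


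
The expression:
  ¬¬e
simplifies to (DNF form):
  e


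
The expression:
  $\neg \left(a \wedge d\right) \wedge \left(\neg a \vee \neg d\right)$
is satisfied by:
  {d: False, a: False}
  {a: True, d: False}
  {d: True, a: False}


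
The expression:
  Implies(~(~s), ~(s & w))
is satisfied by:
  {s: False, w: False}
  {w: True, s: False}
  {s: True, w: False}


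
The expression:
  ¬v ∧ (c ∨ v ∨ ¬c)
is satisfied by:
  {v: False}


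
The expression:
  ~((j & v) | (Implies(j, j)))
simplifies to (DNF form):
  False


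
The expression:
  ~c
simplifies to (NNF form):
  ~c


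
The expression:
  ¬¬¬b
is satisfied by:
  {b: False}


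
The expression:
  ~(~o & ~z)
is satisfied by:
  {o: True, z: True}
  {o: True, z: False}
  {z: True, o: False}


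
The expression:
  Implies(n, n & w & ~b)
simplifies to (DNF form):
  ~n | (w & ~b)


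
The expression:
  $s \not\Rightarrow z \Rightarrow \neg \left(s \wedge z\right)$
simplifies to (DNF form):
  $\text{True}$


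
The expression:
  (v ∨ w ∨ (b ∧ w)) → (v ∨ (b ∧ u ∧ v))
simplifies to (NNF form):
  v ∨ ¬w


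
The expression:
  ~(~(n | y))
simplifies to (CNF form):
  n | y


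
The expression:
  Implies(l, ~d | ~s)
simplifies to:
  ~d | ~l | ~s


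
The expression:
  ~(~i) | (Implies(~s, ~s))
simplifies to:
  True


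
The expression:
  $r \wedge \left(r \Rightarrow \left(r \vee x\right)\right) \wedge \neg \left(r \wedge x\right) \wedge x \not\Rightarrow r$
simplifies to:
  $\text{False}$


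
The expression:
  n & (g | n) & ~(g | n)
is never true.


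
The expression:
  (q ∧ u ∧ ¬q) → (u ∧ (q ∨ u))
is always true.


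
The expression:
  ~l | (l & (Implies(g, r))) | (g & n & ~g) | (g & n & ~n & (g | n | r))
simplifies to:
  r | ~g | ~l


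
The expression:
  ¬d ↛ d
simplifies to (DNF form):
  ¬d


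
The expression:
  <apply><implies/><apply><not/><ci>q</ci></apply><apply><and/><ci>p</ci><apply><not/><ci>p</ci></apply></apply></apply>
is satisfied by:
  {q: True}


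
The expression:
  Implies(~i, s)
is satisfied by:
  {i: True, s: True}
  {i: True, s: False}
  {s: True, i: False}


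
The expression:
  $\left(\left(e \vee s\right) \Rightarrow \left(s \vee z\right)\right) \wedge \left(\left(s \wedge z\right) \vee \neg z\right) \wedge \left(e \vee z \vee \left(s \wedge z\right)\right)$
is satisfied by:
  {s: True, z: True, e: True}
  {s: True, z: True, e: False}
  {s: True, e: True, z: False}


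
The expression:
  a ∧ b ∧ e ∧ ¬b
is never true.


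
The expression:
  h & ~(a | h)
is never true.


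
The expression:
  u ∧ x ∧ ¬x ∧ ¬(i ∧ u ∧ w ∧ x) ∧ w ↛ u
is never true.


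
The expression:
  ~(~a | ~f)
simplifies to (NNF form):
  a & f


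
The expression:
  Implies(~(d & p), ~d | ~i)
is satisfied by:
  {p: True, d: False, i: False}
  {p: False, d: False, i: False}
  {i: True, p: True, d: False}
  {i: True, p: False, d: False}
  {d: True, p: True, i: False}
  {d: True, p: False, i: False}
  {d: True, i: True, p: True}


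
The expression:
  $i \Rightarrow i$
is always true.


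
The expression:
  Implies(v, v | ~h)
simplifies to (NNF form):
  True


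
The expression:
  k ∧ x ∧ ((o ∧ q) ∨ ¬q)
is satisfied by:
  {o: True, x: True, k: True, q: False}
  {x: True, k: True, o: False, q: False}
  {o: True, q: True, x: True, k: True}


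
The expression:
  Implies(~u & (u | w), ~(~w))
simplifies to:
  True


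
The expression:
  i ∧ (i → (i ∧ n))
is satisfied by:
  {i: True, n: True}


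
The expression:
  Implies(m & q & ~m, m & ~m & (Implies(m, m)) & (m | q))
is always true.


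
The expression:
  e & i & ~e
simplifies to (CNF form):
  False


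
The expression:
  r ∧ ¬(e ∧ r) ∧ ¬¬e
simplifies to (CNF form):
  False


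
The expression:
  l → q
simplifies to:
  q ∨ ¬l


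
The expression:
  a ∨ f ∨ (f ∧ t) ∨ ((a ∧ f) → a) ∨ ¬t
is always true.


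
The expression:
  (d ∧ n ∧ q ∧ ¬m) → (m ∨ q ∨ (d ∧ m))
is always true.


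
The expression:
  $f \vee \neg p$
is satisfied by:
  {f: True, p: False}
  {p: False, f: False}
  {p: True, f: True}


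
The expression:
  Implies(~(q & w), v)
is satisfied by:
  {q: True, v: True, w: True}
  {q: True, v: True, w: False}
  {v: True, w: True, q: False}
  {v: True, w: False, q: False}
  {q: True, w: True, v: False}


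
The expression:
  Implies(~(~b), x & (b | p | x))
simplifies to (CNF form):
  x | ~b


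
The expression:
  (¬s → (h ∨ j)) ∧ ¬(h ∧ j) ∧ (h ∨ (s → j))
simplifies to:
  (h ∧ ¬j) ∨ (j ∧ ¬h)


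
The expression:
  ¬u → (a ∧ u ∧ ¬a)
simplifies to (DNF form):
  u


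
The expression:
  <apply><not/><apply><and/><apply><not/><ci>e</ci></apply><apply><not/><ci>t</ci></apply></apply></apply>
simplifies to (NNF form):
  <apply><or/><ci>e</ci><ci>t</ci></apply>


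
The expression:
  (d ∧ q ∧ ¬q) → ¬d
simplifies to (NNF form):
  True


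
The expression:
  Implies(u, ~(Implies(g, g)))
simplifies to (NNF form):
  ~u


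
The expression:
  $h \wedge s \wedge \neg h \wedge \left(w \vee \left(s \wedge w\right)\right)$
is never true.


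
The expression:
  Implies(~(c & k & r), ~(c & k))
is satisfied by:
  {r: True, k: False, c: False}
  {k: False, c: False, r: False}
  {r: True, c: True, k: False}
  {c: True, k: False, r: False}
  {r: True, k: True, c: False}
  {k: True, r: False, c: False}
  {r: True, c: True, k: True}


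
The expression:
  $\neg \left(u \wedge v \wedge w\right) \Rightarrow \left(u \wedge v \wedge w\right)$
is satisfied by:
  {u: True, w: True, v: True}


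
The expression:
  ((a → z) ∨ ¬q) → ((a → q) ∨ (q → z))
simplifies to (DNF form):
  True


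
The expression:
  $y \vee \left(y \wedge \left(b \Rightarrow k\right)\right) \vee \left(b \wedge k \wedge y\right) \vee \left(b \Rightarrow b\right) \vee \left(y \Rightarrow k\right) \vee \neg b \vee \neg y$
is always true.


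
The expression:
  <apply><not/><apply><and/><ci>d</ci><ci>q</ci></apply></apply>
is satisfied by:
  {q: False, d: False}
  {d: True, q: False}
  {q: True, d: False}


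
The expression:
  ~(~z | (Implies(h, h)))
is never true.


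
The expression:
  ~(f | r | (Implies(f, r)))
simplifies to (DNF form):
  False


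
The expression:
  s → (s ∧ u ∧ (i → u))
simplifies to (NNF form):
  u ∨ ¬s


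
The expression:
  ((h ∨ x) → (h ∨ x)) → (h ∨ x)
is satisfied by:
  {x: True, h: True}
  {x: True, h: False}
  {h: True, x: False}


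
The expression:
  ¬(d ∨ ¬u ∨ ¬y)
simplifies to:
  u ∧ y ∧ ¬d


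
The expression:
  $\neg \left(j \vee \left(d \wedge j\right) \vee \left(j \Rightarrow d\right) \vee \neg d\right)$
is never true.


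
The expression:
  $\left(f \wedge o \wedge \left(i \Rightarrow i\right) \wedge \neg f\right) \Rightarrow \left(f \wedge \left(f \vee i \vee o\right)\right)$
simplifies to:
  $\text{True}$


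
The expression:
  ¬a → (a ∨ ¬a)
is always true.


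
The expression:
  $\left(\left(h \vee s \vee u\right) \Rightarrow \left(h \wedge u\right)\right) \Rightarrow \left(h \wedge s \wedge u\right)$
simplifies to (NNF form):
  $s \vee \left(h \wedge \neg u\right) \vee \left(u \wedge \neg h\right)$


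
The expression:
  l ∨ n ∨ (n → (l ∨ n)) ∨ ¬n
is always true.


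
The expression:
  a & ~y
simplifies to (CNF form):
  a & ~y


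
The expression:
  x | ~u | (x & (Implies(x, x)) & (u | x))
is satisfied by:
  {x: True, u: False}
  {u: False, x: False}
  {u: True, x: True}


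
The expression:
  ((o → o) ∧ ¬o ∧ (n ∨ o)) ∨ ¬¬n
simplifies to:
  n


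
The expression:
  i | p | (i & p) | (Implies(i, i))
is always true.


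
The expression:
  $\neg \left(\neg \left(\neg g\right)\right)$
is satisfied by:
  {g: False}


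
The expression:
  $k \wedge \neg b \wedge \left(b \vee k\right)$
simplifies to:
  $k \wedge \neg b$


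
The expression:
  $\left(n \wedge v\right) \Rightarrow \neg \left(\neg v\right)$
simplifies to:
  $\text{True}$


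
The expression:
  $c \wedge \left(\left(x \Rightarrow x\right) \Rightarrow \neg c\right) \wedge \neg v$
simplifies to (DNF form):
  $\text{False}$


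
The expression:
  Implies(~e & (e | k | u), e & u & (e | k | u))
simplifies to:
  e | (~k & ~u)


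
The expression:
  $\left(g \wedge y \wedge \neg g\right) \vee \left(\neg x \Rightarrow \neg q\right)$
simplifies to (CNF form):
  $x \vee \neg q$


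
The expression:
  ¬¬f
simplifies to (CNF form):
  f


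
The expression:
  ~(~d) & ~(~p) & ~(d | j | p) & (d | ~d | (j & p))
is never true.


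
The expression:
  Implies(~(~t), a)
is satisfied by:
  {a: True, t: False}
  {t: False, a: False}
  {t: True, a: True}


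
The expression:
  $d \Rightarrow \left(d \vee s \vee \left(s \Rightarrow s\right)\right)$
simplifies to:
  $\text{True}$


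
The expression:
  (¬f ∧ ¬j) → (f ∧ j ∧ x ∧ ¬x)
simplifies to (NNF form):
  f ∨ j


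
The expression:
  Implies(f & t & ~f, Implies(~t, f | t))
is always true.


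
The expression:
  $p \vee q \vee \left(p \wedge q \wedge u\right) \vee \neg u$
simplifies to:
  $p \vee q \vee \neg u$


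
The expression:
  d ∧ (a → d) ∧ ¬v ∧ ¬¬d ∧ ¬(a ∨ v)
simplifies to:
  d ∧ ¬a ∧ ¬v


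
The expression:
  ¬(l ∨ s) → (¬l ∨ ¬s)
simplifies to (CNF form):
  True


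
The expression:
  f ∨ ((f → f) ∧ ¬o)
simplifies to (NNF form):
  f ∨ ¬o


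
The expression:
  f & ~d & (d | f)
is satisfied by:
  {f: True, d: False}


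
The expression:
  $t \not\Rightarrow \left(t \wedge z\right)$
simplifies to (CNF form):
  $t \wedge \neg z$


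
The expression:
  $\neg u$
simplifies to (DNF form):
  $\neg u$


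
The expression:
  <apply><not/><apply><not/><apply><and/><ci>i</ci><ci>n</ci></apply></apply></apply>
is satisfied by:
  {i: True, n: True}


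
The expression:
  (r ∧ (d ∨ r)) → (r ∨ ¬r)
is always true.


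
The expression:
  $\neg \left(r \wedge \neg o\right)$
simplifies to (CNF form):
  $o \vee \neg r$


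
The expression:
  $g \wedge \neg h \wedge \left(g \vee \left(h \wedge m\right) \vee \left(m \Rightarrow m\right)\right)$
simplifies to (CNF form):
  $g \wedge \neg h$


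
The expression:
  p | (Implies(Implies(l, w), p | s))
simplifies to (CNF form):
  (l | p | s) & (p | s | ~w)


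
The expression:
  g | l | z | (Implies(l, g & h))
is always true.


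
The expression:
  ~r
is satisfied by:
  {r: False}


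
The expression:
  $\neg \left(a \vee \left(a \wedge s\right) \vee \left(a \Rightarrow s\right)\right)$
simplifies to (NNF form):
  $\text{False}$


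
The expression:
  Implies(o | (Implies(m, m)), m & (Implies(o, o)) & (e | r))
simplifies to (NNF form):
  m & (e | r)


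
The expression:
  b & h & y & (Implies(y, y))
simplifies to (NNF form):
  b & h & y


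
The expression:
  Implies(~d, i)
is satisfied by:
  {i: True, d: True}
  {i: True, d: False}
  {d: True, i: False}


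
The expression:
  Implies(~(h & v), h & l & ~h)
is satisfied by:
  {h: True, v: True}


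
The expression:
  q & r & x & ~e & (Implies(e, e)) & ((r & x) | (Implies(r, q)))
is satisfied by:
  {r: True, x: True, q: True, e: False}


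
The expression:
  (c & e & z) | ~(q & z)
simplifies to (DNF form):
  ~q | ~z | (c & e)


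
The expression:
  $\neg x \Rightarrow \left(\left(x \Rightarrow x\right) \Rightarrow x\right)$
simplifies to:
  $x$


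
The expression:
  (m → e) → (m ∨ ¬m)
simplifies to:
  True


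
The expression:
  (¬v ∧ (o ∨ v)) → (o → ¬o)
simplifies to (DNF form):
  v ∨ ¬o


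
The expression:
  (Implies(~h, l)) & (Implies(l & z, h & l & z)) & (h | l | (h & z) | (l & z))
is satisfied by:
  {h: True, l: True, z: False}
  {h: True, l: False, z: False}
  {z: True, h: True, l: True}
  {z: True, h: True, l: False}
  {l: True, z: False, h: False}


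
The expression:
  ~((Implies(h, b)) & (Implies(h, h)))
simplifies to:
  h & ~b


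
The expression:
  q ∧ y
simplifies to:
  q ∧ y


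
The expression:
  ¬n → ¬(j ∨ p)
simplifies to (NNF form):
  n ∨ (¬j ∧ ¬p)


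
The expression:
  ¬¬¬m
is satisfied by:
  {m: False}


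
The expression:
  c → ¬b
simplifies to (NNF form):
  ¬b ∨ ¬c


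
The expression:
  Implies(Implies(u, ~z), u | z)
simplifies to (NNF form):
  u | z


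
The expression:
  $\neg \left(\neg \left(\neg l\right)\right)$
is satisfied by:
  {l: False}


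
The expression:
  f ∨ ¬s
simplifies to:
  f ∨ ¬s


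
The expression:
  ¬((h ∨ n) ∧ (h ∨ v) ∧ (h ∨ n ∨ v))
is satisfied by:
  {v: False, h: False, n: False}
  {n: True, v: False, h: False}
  {v: True, n: False, h: False}


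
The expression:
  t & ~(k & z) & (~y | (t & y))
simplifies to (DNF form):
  (t & ~k) | (t & ~z)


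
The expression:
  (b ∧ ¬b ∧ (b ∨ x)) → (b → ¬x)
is always true.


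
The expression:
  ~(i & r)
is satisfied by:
  {i: False, r: False}
  {r: True, i: False}
  {i: True, r: False}


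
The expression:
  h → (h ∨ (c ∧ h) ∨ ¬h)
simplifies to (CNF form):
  True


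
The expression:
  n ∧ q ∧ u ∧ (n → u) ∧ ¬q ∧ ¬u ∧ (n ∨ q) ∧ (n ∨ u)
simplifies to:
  False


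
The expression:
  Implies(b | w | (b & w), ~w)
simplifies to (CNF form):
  ~w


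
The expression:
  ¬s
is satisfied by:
  {s: False}


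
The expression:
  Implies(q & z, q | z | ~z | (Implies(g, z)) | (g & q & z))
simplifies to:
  True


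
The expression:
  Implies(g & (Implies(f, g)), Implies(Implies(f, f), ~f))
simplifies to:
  ~f | ~g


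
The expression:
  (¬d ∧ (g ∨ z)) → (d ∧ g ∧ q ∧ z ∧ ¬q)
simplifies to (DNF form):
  d ∨ (¬g ∧ ¬z)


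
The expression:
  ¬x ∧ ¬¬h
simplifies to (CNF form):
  h ∧ ¬x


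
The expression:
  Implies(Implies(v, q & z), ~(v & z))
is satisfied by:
  {v: False, q: False, z: False}
  {z: True, v: False, q: False}
  {q: True, v: False, z: False}
  {z: True, q: True, v: False}
  {v: True, z: False, q: False}
  {z: True, v: True, q: False}
  {q: True, v: True, z: False}


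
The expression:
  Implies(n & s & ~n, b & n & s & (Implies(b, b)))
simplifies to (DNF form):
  True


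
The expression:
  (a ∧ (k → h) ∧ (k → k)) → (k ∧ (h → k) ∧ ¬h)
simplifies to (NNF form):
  (k ∧ ¬h) ∨ ¬a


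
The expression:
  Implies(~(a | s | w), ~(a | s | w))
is always true.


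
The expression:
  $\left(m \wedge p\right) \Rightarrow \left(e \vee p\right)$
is always true.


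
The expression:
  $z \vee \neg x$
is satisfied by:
  {z: True, x: False}
  {x: False, z: False}
  {x: True, z: True}


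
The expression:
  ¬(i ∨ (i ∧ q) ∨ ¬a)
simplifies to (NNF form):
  a ∧ ¬i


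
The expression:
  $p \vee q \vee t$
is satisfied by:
  {t: True, q: True, p: True}
  {t: True, q: True, p: False}
  {t: True, p: True, q: False}
  {t: True, p: False, q: False}
  {q: True, p: True, t: False}
  {q: True, p: False, t: False}
  {p: True, q: False, t: False}


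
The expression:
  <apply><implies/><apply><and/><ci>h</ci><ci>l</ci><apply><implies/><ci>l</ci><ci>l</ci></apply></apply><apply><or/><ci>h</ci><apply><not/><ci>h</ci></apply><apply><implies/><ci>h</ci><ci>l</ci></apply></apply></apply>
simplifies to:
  <true/>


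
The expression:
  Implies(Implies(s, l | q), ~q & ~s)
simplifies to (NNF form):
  ~q & (~l | ~s)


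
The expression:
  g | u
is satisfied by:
  {g: True, u: True}
  {g: True, u: False}
  {u: True, g: False}


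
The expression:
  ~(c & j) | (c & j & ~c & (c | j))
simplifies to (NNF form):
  ~c | ~j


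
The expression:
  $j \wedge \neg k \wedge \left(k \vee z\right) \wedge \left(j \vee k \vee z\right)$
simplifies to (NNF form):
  $j \wedge z \wedge \neg k$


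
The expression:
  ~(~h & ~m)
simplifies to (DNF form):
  h | m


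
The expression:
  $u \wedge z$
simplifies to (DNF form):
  $u \wedge z$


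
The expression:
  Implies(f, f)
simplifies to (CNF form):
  True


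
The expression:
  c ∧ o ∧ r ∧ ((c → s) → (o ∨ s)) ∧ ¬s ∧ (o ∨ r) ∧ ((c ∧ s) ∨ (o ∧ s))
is never true.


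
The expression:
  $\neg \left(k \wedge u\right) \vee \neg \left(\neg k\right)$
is always true.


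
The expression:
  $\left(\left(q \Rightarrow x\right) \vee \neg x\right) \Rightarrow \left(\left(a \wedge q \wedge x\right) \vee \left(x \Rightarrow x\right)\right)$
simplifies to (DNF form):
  $\text{True}$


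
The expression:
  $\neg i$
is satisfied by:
  {i: False}


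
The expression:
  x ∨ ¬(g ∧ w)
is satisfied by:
  {x: True, w: False, g: False}
  {w: False, g: False, x: False}
  {g: True, x: True, w: False}
  {g: True, w: False, x: False}
  {x: True, w: True, g: False}
  {w: True, x: False, g: False}
  {g: True, w: True, x: True}


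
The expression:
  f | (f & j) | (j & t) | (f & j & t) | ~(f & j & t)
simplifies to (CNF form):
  True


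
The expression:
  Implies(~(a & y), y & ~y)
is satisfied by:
  {a: True, y: True}


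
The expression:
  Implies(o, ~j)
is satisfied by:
  {o: False, j: False}
  {j: True, o: False}
  {o: True, j: False}


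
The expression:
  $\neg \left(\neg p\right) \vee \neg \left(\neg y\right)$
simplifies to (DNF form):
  $p \vee y$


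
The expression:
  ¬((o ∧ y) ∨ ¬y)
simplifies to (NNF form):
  y ∧ ¬o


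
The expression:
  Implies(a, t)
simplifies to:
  t | ~a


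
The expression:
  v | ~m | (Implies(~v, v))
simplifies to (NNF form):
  v | ~m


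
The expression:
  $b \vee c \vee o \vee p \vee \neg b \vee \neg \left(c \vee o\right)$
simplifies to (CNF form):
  $\text{True}$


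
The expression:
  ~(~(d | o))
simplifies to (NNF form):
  d | o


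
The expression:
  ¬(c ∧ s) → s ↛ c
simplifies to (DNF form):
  s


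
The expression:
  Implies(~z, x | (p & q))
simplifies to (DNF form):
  x | z | (p & q)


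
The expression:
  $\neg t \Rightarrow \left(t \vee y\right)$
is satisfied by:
  {y: True, t: True}
  {y: True, t: False}
  {t: True, y: False}


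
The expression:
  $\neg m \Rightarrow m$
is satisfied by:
  {m: True}


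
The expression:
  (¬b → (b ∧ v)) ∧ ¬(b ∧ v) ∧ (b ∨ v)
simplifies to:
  b ∧ ¬v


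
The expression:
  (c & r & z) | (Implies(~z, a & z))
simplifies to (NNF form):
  z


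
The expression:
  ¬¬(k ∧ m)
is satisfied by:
  {m: True, k: True}


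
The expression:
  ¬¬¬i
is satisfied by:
  {i: False}


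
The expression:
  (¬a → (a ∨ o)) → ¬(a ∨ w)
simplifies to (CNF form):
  ¬a ∧ (¬o ∨ ¬w)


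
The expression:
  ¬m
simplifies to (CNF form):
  ¬m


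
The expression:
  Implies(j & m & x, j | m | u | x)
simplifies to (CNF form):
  True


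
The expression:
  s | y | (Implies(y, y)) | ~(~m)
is always true.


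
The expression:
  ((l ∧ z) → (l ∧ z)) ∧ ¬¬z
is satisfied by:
  {z: True}


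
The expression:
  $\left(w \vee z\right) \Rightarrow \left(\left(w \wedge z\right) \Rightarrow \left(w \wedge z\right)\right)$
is always true.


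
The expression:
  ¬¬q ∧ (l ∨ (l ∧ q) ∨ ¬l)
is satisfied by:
  {q: True}


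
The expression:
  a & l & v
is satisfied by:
  {a: True, v: True, l: True}


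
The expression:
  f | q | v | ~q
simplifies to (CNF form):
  True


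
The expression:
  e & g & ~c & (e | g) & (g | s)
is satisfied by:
  {e: True, g: True, c: False}


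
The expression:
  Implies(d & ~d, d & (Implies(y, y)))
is always true.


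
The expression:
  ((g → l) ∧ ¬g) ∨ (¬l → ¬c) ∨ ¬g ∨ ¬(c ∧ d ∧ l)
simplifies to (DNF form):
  True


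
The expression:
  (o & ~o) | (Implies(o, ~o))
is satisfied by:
  {o: False}


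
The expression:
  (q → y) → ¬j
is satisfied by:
  {q: True, j: False, y: False}
  {q: False, j: False, y: False}
  {y: True, q: True, j: False}
  {y: True, q: False, j: False}
  {j: True, q: True, y: False}


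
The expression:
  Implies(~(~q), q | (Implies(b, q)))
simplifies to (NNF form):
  True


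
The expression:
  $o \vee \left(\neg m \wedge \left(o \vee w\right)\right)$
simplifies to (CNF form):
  $\left(o \vee w\right) \wedge \left(o \vee \neg m\right)$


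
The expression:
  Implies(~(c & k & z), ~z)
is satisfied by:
  {k: True, c: True, z: False}
  {k: True, c: False, z: False}
  {c: True, k: False, z: False}
  {k: False, c: False, z: False}
  {k: True, z: True, c: True}


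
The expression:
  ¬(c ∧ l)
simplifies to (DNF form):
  ¬c ∨ ¬l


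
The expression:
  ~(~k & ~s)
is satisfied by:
  {k: True, s: True}
  {k: True, s: False}
  {s: True, k: False}


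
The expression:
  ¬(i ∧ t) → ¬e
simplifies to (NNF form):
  (i ∧ t) ∨ ¬e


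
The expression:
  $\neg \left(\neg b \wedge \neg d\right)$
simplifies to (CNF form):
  $b \vee d$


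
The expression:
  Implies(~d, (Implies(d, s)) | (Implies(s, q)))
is always true.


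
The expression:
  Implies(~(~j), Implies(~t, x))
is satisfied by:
  {x: True, t: True, j: False}
  {x: True, t: False, j: False}
  {t: True, x: False, j: False}
  {x: False, t: False, j: False}
  {j: True, x: True, t: True}
  {j: True, x: True, t: False}
  {j: True, t: True, x: False}


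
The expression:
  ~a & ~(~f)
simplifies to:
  f & ~a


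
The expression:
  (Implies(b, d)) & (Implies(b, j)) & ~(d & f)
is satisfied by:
  {j: True, f: False, b: False, d: False}
  {d: False, f: False, j: False, b: False}
  {d: True, j: True, f: False, b: False}
  {d: True, f: False, j: False, b: False}
  {j: True, f: True, d: False, b: False}
  {f: True, d: False, j: False, b: False}
  {b: True, d: True, j: True, f: False}


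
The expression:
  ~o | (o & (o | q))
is always true.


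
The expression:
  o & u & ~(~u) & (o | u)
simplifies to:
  o & u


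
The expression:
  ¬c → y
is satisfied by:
  {y: True, c: True}
  {y: True, c: False}
  {c: True, y: False}


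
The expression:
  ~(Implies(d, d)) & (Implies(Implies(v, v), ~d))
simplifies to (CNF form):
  False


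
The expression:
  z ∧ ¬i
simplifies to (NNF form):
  z ∧ ¬i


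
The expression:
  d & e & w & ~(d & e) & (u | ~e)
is never true.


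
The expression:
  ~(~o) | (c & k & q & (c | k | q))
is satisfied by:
  {k: True, o: True, q: True, c: True}
  {k: True, o: True, q: True, c: False}
  {k: True, o: True, c: True, q: False}
  {k: True, o: True, c: False, q: False}
  {o: True, q: True, c: True, k: False}
  {o: True, q: True, c: False, k: False}
  {o: True, q: False, c: True, k: False}
  {o: True, q: False, c: False, k: False}
  {k: True, q: True, c: True, o: False}


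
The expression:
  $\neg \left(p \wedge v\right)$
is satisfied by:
  {p: False, v: False}
  {v: True, p: False}
  {p: True, v: False}


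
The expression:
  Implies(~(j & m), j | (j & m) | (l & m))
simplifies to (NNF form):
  j | (l & m)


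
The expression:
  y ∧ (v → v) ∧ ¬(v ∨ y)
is never true.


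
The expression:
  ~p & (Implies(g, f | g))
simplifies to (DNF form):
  ~p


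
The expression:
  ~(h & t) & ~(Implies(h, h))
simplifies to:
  False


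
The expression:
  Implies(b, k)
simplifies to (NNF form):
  k | ~b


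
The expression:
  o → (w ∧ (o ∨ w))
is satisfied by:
  {w: True, o: False}
  {o: False, w: False}
  {o: True, w: True}


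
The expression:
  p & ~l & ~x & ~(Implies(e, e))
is never true.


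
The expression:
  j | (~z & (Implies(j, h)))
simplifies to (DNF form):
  j | ~z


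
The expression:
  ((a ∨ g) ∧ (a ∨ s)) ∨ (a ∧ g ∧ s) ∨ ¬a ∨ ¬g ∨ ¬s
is always true.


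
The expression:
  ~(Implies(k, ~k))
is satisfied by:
  {k: True}


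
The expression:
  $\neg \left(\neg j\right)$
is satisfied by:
  {j: True}


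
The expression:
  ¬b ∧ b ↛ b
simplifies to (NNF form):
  False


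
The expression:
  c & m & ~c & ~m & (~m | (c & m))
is never true.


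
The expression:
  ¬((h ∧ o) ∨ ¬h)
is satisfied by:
  {h: True, o: False}


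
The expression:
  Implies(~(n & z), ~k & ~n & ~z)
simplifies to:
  (n | ~k) & (n | ~z) & (z | ~n)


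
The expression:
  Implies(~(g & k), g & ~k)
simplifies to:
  g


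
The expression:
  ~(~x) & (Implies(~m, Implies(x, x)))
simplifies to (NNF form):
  x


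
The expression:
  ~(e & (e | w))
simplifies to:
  ~e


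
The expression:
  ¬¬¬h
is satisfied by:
  {h: False}


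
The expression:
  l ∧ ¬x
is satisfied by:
  {l: True, x: False}


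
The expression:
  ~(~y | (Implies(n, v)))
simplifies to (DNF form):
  n & y & ~v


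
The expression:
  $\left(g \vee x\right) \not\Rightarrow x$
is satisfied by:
  {g: True, x: False}


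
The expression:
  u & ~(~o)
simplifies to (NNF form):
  o & u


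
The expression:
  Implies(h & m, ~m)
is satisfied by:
  {h: False, m: False}
  {m: True, h: False}
  {h: True, m: False}


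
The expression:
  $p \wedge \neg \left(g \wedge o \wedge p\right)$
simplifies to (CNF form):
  $p \wedge \left(\neg g \vee \neg o\right)$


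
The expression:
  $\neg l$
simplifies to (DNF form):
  $\neg l$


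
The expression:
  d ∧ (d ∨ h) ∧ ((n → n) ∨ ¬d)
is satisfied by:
  {d: True}


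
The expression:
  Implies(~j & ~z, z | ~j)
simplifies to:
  True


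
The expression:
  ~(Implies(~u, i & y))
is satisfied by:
  {u: False, y: False, i: False}
  {i: True, u: False, y: False}
  {y: True, u: False, i: False}


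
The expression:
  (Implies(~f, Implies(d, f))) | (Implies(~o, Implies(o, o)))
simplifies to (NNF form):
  True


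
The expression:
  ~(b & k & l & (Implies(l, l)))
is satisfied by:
  {l: False, k: False, b: False}
  {b: True, l: False, k: False}
  {k: True, l: False, b: False}
  {b: True, k: True, l: False}
  {l: True, b: False, k: False}
  {b: True, l: True, k: False}
  {k: True, l: True, b: False}


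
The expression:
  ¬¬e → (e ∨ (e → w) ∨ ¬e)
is always true.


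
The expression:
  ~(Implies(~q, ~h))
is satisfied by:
  {h: True, q: False}


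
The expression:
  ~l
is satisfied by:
  {l: False}


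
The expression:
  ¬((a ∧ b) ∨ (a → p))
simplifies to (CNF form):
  a ∧ ¬b ∧ ¬p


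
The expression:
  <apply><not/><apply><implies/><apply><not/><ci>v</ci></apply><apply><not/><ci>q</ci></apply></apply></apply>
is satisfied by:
  {q: True, v: False}


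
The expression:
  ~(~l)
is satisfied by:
  {l: True}


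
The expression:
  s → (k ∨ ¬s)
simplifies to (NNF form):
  k ∨ ¬s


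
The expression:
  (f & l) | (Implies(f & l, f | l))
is always true.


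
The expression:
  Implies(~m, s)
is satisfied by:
  {m: True, s: True}
  {m: True, s: False}
  {s: True, m: False}


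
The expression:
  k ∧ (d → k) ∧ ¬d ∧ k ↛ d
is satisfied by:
  {k: True, d: False}


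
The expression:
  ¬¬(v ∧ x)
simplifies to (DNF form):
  v ∧ x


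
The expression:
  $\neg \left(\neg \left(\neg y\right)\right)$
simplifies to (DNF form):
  $\neg y$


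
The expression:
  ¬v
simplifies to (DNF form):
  ¬v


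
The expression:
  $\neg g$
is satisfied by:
  {g: False}


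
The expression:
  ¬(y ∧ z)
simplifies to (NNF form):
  ¬y ∨ ¬z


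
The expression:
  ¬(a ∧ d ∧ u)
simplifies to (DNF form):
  ¬a ∨ ¬d ∨ ¬u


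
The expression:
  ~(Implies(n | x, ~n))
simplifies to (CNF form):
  n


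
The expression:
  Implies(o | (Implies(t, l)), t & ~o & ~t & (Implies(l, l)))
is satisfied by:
  {t: True, o: False, l: False}


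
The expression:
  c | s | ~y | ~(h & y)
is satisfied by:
  {c: True, s: True, h: False, y: False}
  {c: True, h: False, s: False, y: False}
  {s: True, c: False, h: False, y: False}
  {c: False, h: False, s: False, y: False}
  {y: True, c: True, s: True, h: False}
  {y: True, c: True, h: False, s: False}
  {y: True, s: True, c: False, h: False}
  {y: True, c: False, h: False, s: False}
  {c: True, h: True, s: True, y: False}
  {c: True, h: True, y: False, s: False}
  {h: True, s: True, y: False, c: False}
  {h: True, y: False, s: False, c: False}
  {c: True, h: True, y: True, s: True}
  {c: True, h: True, y: True, s: False}
  {h: True, y: True, s: True, c: False}


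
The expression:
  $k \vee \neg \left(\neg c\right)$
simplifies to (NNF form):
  $c \vee k$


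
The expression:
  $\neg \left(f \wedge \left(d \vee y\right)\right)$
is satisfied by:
  {d: False, f: False, y: False}
  {y: True, d: False, f: False}
  {d: True, y: False, f: False}
  {y: True, d: True, f: False}
  {f: True, y: False, d: False}


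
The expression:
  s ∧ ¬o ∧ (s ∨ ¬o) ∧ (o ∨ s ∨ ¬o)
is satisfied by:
  {s: True, o: False}


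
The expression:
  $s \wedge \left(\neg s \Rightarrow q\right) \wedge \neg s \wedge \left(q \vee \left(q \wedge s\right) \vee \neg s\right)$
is never true.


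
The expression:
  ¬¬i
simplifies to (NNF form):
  i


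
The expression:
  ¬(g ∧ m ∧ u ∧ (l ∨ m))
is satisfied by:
  {g: False, m: False, u: False}
  {u: True, g: False, m: False}
  {m: True, g: False, u: False}
  {u: True, m: True, g: False}
  {g: True, u: False, m: False}
  {u: True, g: True, m: False}
  {m: True, g: True, u: False}


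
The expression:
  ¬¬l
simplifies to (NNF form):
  l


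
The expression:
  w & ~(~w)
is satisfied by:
  {w: True}


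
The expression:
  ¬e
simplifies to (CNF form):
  ¬e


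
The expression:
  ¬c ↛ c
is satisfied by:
  {c: False}


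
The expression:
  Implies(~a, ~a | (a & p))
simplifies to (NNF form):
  True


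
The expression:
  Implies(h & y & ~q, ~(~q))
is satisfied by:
  {q: True, h: False, y: False}
  {h: False, y: False, q: False}
  {y: True, q: True, h: False}
  {y: True, h: False, q: False}
  {q: True, h: True, y: False}
  {h: True, q: False, y: False}
  {y: True, h: True, q: True}


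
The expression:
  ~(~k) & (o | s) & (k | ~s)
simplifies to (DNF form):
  (k & o) | (k & s)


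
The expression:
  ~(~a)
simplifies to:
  a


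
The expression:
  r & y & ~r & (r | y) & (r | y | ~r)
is never true.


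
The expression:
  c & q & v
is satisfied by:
  {c: True, q: True, v: True}


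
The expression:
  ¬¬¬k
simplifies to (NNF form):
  ¬k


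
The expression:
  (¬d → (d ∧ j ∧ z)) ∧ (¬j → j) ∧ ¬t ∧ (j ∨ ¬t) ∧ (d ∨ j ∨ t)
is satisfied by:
  {j: True, d: True, t: False}


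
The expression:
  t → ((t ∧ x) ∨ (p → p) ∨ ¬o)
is always true.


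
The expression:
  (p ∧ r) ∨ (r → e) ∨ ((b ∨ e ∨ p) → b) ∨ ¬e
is always true.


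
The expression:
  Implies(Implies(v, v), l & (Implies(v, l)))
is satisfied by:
  {l: True}


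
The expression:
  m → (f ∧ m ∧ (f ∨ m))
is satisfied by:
  {f: True, m: False}
  {m: False, f: False}
  {m: True, f: True}


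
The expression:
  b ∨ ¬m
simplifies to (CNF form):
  b ∨ ¬m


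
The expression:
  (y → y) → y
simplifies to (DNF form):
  y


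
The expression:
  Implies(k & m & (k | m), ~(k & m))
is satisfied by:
  {k: False, m: False}
  {m: True, k: False}
  {k: True, m: False}


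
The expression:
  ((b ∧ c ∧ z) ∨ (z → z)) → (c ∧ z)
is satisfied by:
  {c: True, z: True}


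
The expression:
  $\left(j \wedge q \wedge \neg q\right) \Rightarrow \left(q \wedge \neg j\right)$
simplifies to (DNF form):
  $\text{True}$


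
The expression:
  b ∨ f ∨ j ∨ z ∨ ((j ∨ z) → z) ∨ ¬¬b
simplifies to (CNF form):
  True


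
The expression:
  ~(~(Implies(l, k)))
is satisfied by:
  {k: True, l: False}
  {l: False, k: False}
  {l: True, k: True}


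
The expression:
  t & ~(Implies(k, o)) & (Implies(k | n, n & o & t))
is never true.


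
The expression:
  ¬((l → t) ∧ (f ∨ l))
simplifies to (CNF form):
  (l ∨ ¬f) ∧ (l ∨ ¬l) ∧ (¬f ∨ ¬t) ∧ (¬l ∨ ¬t)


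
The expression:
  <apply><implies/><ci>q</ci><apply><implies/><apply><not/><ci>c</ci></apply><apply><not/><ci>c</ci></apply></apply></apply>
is always true.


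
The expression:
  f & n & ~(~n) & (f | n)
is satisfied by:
  {f: True, n: True}


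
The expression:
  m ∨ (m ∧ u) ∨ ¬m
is always true.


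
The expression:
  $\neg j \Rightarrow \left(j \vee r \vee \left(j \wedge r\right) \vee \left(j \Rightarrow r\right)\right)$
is always true.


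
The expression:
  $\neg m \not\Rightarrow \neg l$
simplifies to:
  $l \wedge \neg m$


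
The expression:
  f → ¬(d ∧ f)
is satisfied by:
  {d: False, f: False}
  {f: True, d: False}
  {d: True, f: False}


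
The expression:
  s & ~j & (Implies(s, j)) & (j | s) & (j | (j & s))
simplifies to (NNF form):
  False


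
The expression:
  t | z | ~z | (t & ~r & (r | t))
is always true.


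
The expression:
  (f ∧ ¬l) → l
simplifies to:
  l ∨ ¬f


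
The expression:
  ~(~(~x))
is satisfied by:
  {x: False}


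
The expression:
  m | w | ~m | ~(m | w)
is always true.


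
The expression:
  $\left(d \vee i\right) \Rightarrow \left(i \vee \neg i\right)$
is always true.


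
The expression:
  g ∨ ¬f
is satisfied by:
  {g: True, f: False}
  {f: False, g: False}
  {f: True, g: True}


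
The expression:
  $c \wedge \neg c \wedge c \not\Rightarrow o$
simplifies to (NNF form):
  $\text{False}$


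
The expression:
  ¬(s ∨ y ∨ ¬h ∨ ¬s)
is never true.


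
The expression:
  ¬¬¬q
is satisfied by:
  {q: False}


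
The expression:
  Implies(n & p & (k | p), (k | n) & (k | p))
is always true.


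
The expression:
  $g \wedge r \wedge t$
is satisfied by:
  {t: True, r: True, g: True}


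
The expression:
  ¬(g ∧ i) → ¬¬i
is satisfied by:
  {i: True}
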